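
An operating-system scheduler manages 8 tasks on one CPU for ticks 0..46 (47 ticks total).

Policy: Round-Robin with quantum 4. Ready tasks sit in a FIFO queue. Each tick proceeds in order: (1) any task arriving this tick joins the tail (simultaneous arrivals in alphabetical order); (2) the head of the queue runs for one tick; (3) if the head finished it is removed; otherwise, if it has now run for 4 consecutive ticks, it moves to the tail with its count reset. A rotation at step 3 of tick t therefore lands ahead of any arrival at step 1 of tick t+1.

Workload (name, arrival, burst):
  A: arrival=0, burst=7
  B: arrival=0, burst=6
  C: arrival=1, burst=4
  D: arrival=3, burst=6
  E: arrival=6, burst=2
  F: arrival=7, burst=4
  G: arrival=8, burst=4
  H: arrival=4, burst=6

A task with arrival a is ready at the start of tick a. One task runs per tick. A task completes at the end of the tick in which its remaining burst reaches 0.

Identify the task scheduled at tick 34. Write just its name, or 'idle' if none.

t=0: queue=[A,B] q_used=0 → run A
t=1: queue=[A,B,C] q_used=1 → run A
t=2: queue=[A,B,C] q_used=2 → run A
t=3: queue=[A,B,C,D] q_used=3 → run A
t=4: queue=[B,C,D,A,H] q_used=0 → run B
t=5: queue=[B,C,D,A,H] q_used=1 → run B
t=6: queue=[B,C,D,A,H,E] q_used=2 → run B
t=7: queue=[B,C,D,A,H,E,F] q_used=3 → run B
t=8: queue=[C,D,A,H,E,F,B,G] q_used=0 → run C
t=9: queue=[C,D,A,H,E,F,B,G] q_used=1 → run C
t=10: queue=[C,D,A,H,E,F,B,G] q_used=2 → run C
t=11: queue=[C,D,A,H,E,F,B,G] q_used=3 → run C
t=12: queue=[D,A,H,E,F,B,G] q_used=0 → run D
t=13: queue=[D,A,H,E,F,B,G] q_used=1 → run D
t=14: queue=[D,A,H,E,F,B,G] q_used=2 → run D
t=15: queue=[D,A,H,E,F,B,G] q_used=3 → run D
t=16: queue=[A,H,E,F,B,G,D] q_used=0 → run A
t=17: queue=[A,H,E,F,B,G,D] q_used=1 → run A
t=18: queue=[A,H,E,F,B,G,D] q_used=2 → run A
t=19: queue=[H,E,F,B,G,D] q_used=0 → run H
t=20: queue=[H,E,F,B,G,D] q_used=1 → run H
t=21: queue=[H,E,F,B,G,D] q_used=2 → run H
t=22: queue=[H,E,F,B,G,D] q_used=3 → run H
t=23: queue=[E,F,B,G,D,H] q_used=0 → run E
t=24: queue=[E,F,B,G,D,H] q_used=1 → run E
t=25: queue=[F,B,G,D,H] q_used=0 → run F
t=26: queue=[F,B,G,D,H] q_used=1 → run F
t=27: queue=[F,B,G,D,H] q_used=2 → run F
t=28: queue=[F,B,G,D,H] q_used=3 → run F
t=29: queue=[B,G,D,H] q_used=0 → run B
t=30: queue=[B,G,D,H] q_used=1 → run B
t=31: queue=[G,D,H] q_used=0 → run G
t=32: queue=[G,D,H] q_used=1 → run G
t=33: queue=[G,D,H] q_used=2 → run G
t=34: queue=[G,D,H] q_used=3 → run G
t=35: queue=[D,H] q_used=0 → run D
t=36: queue=[D,H] q_used=1 → run D
t=37: queue=[H] q_used=0 → run H
t=38: queue=[H] q_used=1 → run H
t=39: (idle)
t=40: (idle)
t=41: (idle)
t=42: (idle)
t=43: (idle)
t=44: (idle)
t=45: (idle)
t=46: (idle)

running at tick 34 = G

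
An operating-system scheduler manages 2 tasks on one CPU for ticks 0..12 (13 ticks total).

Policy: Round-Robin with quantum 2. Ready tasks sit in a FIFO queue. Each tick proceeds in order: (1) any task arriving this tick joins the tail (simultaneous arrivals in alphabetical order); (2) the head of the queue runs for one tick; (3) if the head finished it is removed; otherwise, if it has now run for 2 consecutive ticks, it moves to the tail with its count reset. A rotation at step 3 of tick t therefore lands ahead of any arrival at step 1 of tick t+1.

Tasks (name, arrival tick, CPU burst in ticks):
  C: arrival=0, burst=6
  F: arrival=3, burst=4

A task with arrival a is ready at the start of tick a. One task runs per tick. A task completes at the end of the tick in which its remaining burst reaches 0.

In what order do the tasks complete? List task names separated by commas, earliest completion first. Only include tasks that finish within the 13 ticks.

t=0: queue=[C] q_used=0 → run C
t=1: queue=[C] q_used=1 → run C
t=2: queue=[C] q_used=0 → run C
t=3: queue=[C,F] q_used=1 → run C
t=4: queue=[F,C] q_used=0 → run F
t=5: queue=[F,C] q_used=1 → run F
t=6: queue=[C,F] q_used=0 → run C
t=7: queue=[C,F] q_used=1 → run C
t=8: queue=[F] q_used=0 → run F
t=9: queue=[F] q_used=1 → run F
t=10: (idle)
t=11: (idle)
t=12: (idle)

completion order = C, F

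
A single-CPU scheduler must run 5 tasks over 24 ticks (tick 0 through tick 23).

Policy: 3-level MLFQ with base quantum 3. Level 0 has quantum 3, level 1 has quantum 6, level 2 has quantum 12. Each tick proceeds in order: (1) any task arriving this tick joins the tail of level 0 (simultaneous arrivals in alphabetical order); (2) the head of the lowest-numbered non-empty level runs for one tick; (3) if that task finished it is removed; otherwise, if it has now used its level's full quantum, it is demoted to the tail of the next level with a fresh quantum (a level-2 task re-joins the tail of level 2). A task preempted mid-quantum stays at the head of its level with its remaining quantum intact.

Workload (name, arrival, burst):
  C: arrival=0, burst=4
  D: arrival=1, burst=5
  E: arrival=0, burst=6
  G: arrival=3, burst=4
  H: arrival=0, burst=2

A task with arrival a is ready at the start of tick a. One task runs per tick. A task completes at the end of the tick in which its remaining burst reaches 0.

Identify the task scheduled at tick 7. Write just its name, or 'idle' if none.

running at tick 7 = H

t=0: L0/L1/L2 = CEH/-/- → run C
t=1: L0/L1/L2 = CEHD/-/- → run C
t=2: L0/L1/L2 = CEHD/-/- → run C
t=3: L0/L1/L2 = EHDG/C/- → run E
t=4: L0/L1/L2 = EHDG/C/- → run E
t=5: L0/L1/L2 = EHDG/C/- → run E
t=6: L0/L1/L2 = HDG/CE/- → run H
t=7: L0/L1/L2 = HDG/CE/- → run H
t=8: L0/L1/L2 = DG/CE/- → run D
t=9: L0/L1/L2 = DG/CE/- → run D
t=10: L0/L1/L2 = DG/CE/- → run D
t=11: L0/L1/L2 = G/CED/- → run G
t=12: L0/L1/L2 = G/CED/- → run G
t=13: L0/L1/L2 = G/CED/- → run G
t=14: L0/L1/L2 = -/CEDG/- → run C
t=15: L0/L1/L2 = -/EDG/- → run E
t=16: L0/L1/L2 = -/EDG/- → run E
t=17: L0/L1/L2 = -/EDG/- → run E
t=18: L0/L1/L2 = -/DG/- → run D
t=19: L0/L1/L2 = -/DG/- → run D
t=20: L0/L1/L2 = -/G/- → run G
t=21: (idle)
t=22: (idle)
t=23: (idle)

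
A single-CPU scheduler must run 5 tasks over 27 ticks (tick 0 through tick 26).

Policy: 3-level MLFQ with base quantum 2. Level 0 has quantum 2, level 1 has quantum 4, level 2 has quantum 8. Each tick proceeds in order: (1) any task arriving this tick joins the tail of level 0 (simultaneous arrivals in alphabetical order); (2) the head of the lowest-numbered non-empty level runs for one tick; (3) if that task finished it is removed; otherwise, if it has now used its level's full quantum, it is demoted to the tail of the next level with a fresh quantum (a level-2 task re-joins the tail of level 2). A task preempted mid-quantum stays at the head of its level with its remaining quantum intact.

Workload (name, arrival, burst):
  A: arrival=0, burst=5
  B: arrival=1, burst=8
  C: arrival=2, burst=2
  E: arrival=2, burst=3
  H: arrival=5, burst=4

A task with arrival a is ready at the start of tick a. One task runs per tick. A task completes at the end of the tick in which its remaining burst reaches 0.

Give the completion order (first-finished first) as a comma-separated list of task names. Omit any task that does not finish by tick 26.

t=0: L0/L1/L2 = A/-/- → run A
t=1: L0/L1/L2 = AB/-/- → run A
t=2: L0/L1/L2 = BCE/A/- → run B
t=3: L0/L1/L2 = BCE/A/- → run B
t=4: L0/L1/L2 = CE/AB/- → run C
t=5: L0/L1/L2 = CEH/AB/- → run C
t=6: L0/L1/L2 = EH/AB/- → run E
t=7: L0/L1/L2 = EH/AB/- → run E
t=8: L0/L1/L2 = H/ABE/- → run H
t=9: L0/L1/L2 = H/ABE/- → run H
t=10: L0/L1/L2 = -/ABEH/- → run A
t=11: L0/L1/L2 = -/ABEH/- → run A
t=12: L0/L1/L2 = -/ABEH/- → run A
t=13: L0/L1/L2 = -/BEH/- → run B
t=14: L0/L1/L2 = -/BEH/- → run B
t=15: L0/L1/L2 = -/BEH/- → run B
t=16: L0/L1/L2 = -/BEH/- → run B
t=17: L0/L1/L2 = -/EH/B → run E
t=18: L0/L1/L2 = -/H/B → run H
t=19: L0/L1/L2 = -/H/B → run H
t=20: L0/L1/L2 = -/-/B → run B
t=21: L0/L1/L2 = -/-/B → run B
t=22: (idle)
t=23: (idle)
t=24: (idle)
t=25: (idle)
t=26: (idle)

completion order = C, A, E, H, B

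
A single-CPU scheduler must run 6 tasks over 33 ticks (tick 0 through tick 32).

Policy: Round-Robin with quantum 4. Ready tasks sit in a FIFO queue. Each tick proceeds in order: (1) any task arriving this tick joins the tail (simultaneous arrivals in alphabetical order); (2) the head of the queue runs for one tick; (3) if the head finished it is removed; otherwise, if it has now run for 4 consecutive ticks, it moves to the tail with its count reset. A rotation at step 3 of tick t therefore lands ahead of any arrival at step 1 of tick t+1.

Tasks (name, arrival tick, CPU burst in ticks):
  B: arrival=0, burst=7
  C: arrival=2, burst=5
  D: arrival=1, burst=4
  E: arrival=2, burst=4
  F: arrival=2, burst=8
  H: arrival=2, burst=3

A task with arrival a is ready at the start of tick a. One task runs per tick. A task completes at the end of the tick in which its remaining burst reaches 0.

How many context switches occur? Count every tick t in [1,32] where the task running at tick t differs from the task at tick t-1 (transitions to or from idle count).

t=0: queue=[B] q_used=0 → run B
t=1: queue=[B,D] q_used=1 → run B
t=2: queue=[B,D,C,E,F,H] q_used=2 → run B
t=3: queue=[B,D,C,E,F,H] q_used=3 → run B
t=4: queue=[D,C,E,F,H,B] q_used=0 → run D
t=5: queue=[D,C,E,F,H,B] q_used=1 → run D
t=6: queue=[D,C,E,F,H,B] q_used=2 → run D
t=7: queue=[D,C,E,F,H,B] q_used=3 → run D
t=8: queue=[C,E,F,H,B] q_used=0 → run C
t=9: queue=[C,E,F,H,B] q_used=1 → run C
t=10: queue=[C,E,F,H,B] q_used=2 → run C
t=11: queue=[C,E,F,H,B] q_used=3 → run C
t=12: queue=[E,F,H,B,C] q_used=0 → run E
t=13: queue=[E,F,H,B,C] q_used=1 → run E
t=14: queue=[E,F,H,B,C] q_used=2 → run E
t=15: queue=[E,F,H,B,C] q_used=3 → run E
t=16: queue=[F,H,B,C] q_used=0 → run F
t=17: queue=[F,H,B,C] q_used=1 → run F
t=18: queue=[F,H,B,C] q_used=2 → run F
t=19: queue=[F,H,B,C] q_used=3 → run F
t=20: queue=[H,B,C,F] q_used=0 → run H
t=21: queue=[H,B,C,F] q_used=1 → run H
t=22: queue=[H,B,C,F] q_used=2 → run H
t=23: queue=[B,C,F] q_used=0 → run B
t=24: queue=[B,C,F] q_used=1 → run B
t=25: queue=[B,C,F] q_used=2 → run B
t=26: queue=[C,F] q_used=0 → run C
t=27: queue=[F] q_used=0 → run F
t=28: queue=[F] q_used=1 → run F
t=29: queue=[F] q_used=2 → run F
t=30: queue=[F] q_used=3 → run F
t=31: (idle)
t=32: (idle)

context switches = 9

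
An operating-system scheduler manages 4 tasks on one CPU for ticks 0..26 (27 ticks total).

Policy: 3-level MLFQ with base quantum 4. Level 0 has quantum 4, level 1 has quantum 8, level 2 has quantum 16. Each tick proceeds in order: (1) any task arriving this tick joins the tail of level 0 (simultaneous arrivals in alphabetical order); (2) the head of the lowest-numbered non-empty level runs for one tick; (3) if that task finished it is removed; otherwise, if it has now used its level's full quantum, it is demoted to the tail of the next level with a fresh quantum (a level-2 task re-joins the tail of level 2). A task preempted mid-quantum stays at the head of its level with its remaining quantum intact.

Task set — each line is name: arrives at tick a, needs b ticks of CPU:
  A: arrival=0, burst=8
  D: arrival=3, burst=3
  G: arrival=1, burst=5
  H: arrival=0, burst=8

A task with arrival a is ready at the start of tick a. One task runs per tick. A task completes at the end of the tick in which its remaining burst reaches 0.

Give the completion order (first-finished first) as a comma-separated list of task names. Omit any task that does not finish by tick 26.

completion order = D, A, H, G

t=0: L0/L1/L2 = AH/-/- → run A
t=1: L0/L1/L2 = AHG/-/- → run A
t=2: L0/L1/L2 = AHG/-/- → run A
t=3: L0/L1/L2 = AHGD/-/- → run A
t=4: L0/L1/L2 = HGD/A/- → run H
t=5: L0/L1/L2 = HGD/A/- → run H
t=6: L0/L1/L2 = HGD/A/- → run H
t=7: L0/L1/L2 = HGD/A/- → run H
t=8: L0/L1/L2 = GD/AH/- → run G
t=9: L0/L1/L2 = GD/AH/- → run G
t=10: L0/L1/L2 = GD/AH/- → run G
t=11: L0/L1/L2 = GD/AH/- → run G
t=12: L0/L1/L2 = D/AHG/- → run D
t=13: L0/L1/L2 = D/AHG/- → run D
t=14: L0/L1/L2 = D/AHG/- → run D
t=15: L0/L1/L2 = -/AHG/- → run A
t=16: L0/L1/L2 = -/AHG/- → run A
t=17: L0/L1/L2 = -/AHG/- → run A
t=18: L0/L1/L2 = -/AHG/- → run A
t=19: L0/L1/L2 = -/HG/- → run H
t=20: L0/L1/L2 = -/HG/- → run H
t=21: L0/L1/L2 = -/HG/- → run H
t=22: L0/L1/L2 = -/HG/- → run H
t=23: L0/L1/L2 = -/G/- → run G
t=24: (idle)
t=25: (idle)
t=26: (idle)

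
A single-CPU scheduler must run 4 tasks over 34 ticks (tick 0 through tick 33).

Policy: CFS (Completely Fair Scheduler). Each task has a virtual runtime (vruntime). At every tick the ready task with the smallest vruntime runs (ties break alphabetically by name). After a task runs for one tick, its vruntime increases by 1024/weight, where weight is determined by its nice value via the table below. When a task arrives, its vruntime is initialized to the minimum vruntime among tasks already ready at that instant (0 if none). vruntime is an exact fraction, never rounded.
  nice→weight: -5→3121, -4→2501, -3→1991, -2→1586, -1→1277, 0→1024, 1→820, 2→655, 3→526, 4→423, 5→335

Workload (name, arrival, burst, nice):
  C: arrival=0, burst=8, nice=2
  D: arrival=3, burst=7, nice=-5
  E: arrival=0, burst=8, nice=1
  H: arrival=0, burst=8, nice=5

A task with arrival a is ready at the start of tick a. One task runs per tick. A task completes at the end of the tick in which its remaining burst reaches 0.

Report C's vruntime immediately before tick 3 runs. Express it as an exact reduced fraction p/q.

t=0: vr[C=0 E=0 H=0] → run C
t=1: vr[C=1024/655 E=0 H=0] → run E
t=2: vr[C=1024/655 E=256/205 H=0] → run H
t=3: vr[C=1024/655 D=256/205 E=256/205 H=1024/335] → run D
t=4: vr[C=1024/655 D=1008896/639805 E=256/205 H=1024/335] → run E
t=5: vr[C=1024/655 D=1008896/639805 E=512/205 H=1024/335] → run C
t=6: vr[C=2048/655 D=1008896/639805 E=512/205 H=1024/335] → run D
t=7: vr[C=2048/655 D=1218816/639805 E=512/205 H=1024/335] → run D
t=8: vr[C=2048/655 D=1428736/639805 E=512/205 H=1024/335] → run D
t=9: vr[C=2048/655 D=1638656/639805 E=512/205 H=1024/335] → run E
t=10: vr[C=2048/655 D=1638656/639805 E=768/205 H=1024/335] → run D
t=11: vr[C=2048/655 D=1848576/639805 E=768/205 H=1024/335] → run D
t=12: vr[C=2048/655 D=2058496/639805 E=768/205 H=1024/335] → run H
t=13: vr[C=2048/655 D=2058496/639805 E=768/205 H=2048/335] → run C
t=14: vr[C=3072/655 D=2058496/639805 E=768/205 H=2048/335] → run D
t=15: vr[C=3072/655 E=768/205 H=2048/335] → run E
t=16: vr[C=3072/655 E=1024/205 H=2048/335] → run C
t=17: vr[C=4096/655 E=1024/205 H=2048/335] → run E
t=18: vr[C=4096/655 E=256/41 H=2048/335] → run H
t=19: vr[C=4096/655 E=256/41 H=3072/335] → run E
t=20: vr[C=4096/655 E=1536/205 H=3072/335] → run C
t=21: vr[C=1024/131 E=1536/205 H=3072/335] → run E
t=22: vr[C=1024/131 E=1792/205 H=3072/335] → run C
t=23: vr[C=6144/655 E=1792/205 H=3072/335] → run E
t=24: vr[C=6144/655 H=3072/335] → run H
t=25: vr[C=6144/655 H=4096/335] → run C
t=26: vr[C=7168/655 H=4096/335] → run C
t=27: vr[H=4096/335] → run H
t=28: vr[H=1024/67] → run H
t=29: vr[H=6144/335] → run H
t=30: vr[H=7168/335] → run H
t=31: (idle)
t=32: (idle)
t=33: (idle)

vruntime(C, start of tick 3) = 1024/655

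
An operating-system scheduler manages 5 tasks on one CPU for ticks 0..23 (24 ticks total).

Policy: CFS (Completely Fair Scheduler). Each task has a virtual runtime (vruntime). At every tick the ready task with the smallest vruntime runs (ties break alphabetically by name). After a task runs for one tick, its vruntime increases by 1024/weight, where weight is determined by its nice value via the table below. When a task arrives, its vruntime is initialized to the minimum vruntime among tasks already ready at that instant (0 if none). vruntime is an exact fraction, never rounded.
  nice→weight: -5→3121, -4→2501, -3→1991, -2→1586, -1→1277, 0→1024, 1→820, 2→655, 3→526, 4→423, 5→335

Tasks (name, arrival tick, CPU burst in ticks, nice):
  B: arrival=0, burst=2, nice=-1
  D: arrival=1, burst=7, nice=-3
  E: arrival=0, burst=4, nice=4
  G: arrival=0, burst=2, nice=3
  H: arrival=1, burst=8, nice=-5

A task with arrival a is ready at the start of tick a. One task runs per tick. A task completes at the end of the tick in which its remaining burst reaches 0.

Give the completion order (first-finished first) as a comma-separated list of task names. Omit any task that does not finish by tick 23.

completion order = B, G, H, D, E

t=0: vr[B=0 E=0 G=0] → run B
t=1: vr[B=1024/1277 D=0 E=0 G=0 H=0] → run D
t=2: vr[B=1024/1277 D=1024/1991 E=0 G=0 H=0] → run E
t=3: vr[B=1024/1277 D=1024/1991 E=1024/423 G=0 H=0] → run G
t=4: vr[B=1024/1277 D=1024/1991 E=1024/423 G=512/263 H=0] → run H
t=5: vr[B=1024/1277 D=1024/1991 E=1024/423 G=512/263 H=1024/3121] → run H
t=6: vr[B=1024/1277 D=1024/1991 E=1024/423 G=512/263 H=2048/3121] → run D
t=7: vr[B=1024/1277 D=2048/1991 E=1024/423 G=512/263 H=2048/3121] → run H
t=8: vr[B=1024/1277 D=2048/1991 E=1024/423 G=512/263 H=3072/3121] → run B
t=9: vr[D=2048/1991 E=1024/423 G=512/263 H=3072/3121] → run H
t=10: vr[D=2048/1991 E=1024/423 G=512/263 H=4096/3121] → run D
t=11: vr[D=3072/1991 E=1024/423 G=512/263 H=4096/3121] → run H
t=12: vr[D=3072/1991 E=1024/423 G=512/263 H=5120/3121] → run D
t=13: vr[D=4096/1991 E=1024/423 G=512/263 H=5120/3121] → run H
t=14: vr[D=4096/1991 E=1024/423 G=512/263 H=6144/3121] → run G
t=15: vr[D=4096/1991 E=1024/423 H=6144/3121] → run H
t=16: vr[D=4096/1991 E=1024/423 H=7168/3121] → run D
t=17: vr[D=5120/1991 E=1024/423 H=7168/3121] → run H
t=18: vr[D=5120/1991 E=1024/423] → run E
t=19: vr[D=5120/1991 E=2048/423] → run D
t=20: vr[D=6144/1991 E=2048/423] → run D
t=21: vr[E=2048/423] → run E
t=22: vr[E=1024/141] → run E
t=23: (idle)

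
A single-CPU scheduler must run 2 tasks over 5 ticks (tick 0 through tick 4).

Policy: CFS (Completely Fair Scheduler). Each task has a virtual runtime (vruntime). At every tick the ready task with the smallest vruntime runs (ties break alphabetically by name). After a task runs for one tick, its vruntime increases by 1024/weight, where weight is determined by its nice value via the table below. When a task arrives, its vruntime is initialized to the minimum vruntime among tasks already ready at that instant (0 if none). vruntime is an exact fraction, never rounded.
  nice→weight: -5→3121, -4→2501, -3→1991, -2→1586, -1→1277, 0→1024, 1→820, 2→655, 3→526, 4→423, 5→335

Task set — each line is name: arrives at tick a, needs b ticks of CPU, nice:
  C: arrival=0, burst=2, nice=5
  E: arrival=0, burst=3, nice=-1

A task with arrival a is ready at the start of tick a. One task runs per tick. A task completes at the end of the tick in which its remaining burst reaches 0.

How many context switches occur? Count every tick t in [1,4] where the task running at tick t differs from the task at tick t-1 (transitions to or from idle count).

context switches = 2

t=0: vr[C=0 E=0] → run C
t=1: vr[C=1024/335 E=0] → run E
t=2: vr[C=1024/335 E=1024/1277] → run E
t=3: vr[C=1024/335 E=2048/1277] → run E
t=4: vr[C=1024/335] → run C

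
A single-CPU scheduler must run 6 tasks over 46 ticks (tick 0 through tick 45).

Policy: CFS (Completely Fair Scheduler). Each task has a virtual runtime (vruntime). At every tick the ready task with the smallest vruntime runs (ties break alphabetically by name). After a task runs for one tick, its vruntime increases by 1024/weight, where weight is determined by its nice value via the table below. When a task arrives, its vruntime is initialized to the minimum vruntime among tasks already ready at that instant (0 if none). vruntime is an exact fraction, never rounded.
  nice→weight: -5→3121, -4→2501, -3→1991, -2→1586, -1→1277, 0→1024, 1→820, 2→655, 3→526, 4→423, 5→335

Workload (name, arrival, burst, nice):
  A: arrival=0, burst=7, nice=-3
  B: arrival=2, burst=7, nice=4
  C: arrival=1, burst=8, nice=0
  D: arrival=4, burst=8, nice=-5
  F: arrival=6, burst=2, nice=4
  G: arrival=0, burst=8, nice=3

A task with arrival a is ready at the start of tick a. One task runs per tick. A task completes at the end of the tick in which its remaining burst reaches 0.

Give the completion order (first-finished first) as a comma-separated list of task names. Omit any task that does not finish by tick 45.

t=0: vr[A=0 G=0] → run A
t=1: vr[A=1024/1991 C=0 G=0] → run C
t=2: vr[A=1024/1991 B=0 C=1 G=0] → run B
t=3: vr[A=1024/1991 B=1024/423 C=1 G=0] → run G
t=4: vr[A=1024/1991 B=1024/423 C=1 D=1024/1991 G=512/263] → run A
t=5: vr[A=2048/1991 B=1024/423 C=1 D=1024/1991 G=512/263] → run D
t=6: vr[A=2048/1991 B=1024/423 C=1 D=5234688/6213911 F=5234688/6213911 G=512/263] → run D
t=7: vr[A=2048/1991 B=1024/423 C=1 D=7273472/6213911 F=5234688/6213911 G=512/263] → run F
t=8: vr[A=2048/1991 B=1024/423 C=1 D=7273472/6213911 F=8577317888/2628484353 G=512/263] → run C
t=9: vr[A=2048/1991 B=1024/423 C=2 D=7273472/6213911 F=8577317888/2628484353 G=512/263] → run A
t=10: vr[A=3072/1991 B=1024/423 C=2 D=7273472/6213911 F=8577317888/2628484353 G=512/263] → run D
t=11: vr[A=3072/1991 B=1024/423 C=2 D=9312256/6213911 F=8577317888/2628484353 G=512/263] → run D
t=12: vr[A=3072/1991 B=1024/423 C=2 D=11351040/6213911 F=8577317888/2628484353 G=512/263] → run A
t=13: vr[A=4096/1991 B=1024/423 C=2 D=11351040/6213911 F=8577317888/2628484353 G=512/263] → run D
t=14: vr[A=4096/1991 B=1024/423 C=2 D=13389824/6213911 F=8577317888/2628484353 G=512/263] → run G
t=15: vr[A=4096/1991 B=1024/423 C=2 D=13389824/6213911 F=8577317888/2628484353 G=1024/263] → run C
t=16: vr[A=4096/1991 B=1024/423 C=3 D=13389824/6213911 F=8577317888/2628484353 G=1024/263] → run A
t=17: vr[A=5120/1991 B=1024/423 C=3 D=13389824/6213911 F=8577317888/2628484353 G=1024/263] → run D
t=18: vr[A=5120/1991 B=1024/423 C=3 D=15428608/6213911 F=8577317888/2628484353 G=1024/263] → run B
t=19: vr[A=5120/1991 B=2048/423 C=3 D=15428608/6213911 F=8577317888/2628484353 G=1024/263] → run D
t=20: vr[A=5120/1991 B=2048/423 C=3 D=17467392/6213911 F=8577317888/2628484353 G=1024/263] → run A
t=21: vr[A=6144/1991 B=2048/423 C=3 D=17467392/6213911 F=8577317888/2628484353 G=1024/263] → run D
t=22: vr[A=6144/1991 B=2048/423 C=3 F=8577317888/2628484353 G=1024/263] → run C
t=23: vr[A=6144/1991 B=2048/423 C=4 F=8577317888/2628484353 G=1024/263] → run A
t=24: vr[B=2048/423 C=4 F=8577317888/2628484353 G=1024/263] → run F
t=25: vr[B=2048/423 C=4 G=1024/263] → run G
t=26: vr[B=2048/423 C=4 G=1536/263] → run C
t=27: vr[B=2048/423 C=5 G=1536/263] → run B
t=28: vr[B=1024/141 C=5 G=1536/263] → run C
t=29: vr[B=1024/141 C=6 G=1536/263] → run G
t=30: vr[B=1024/141 C=6 G=2048/263] → run C
t=31: vr[B=1024/141 C=7 G=2048/263] → run C
t=32: vr[B=1024/141 G=2048/263] → run B
t=33: vr[B=4096/423 G=2048/263] → run G
t=34: vr[B=4096/423 G=2560/263] → run B
t=35: vr[B=5120/423 G=2560/263] → run G
t=36: vr[B=5120/423 G=3072/263] → run G
t=37: vr[B=5120/423 G=3584/263] → run B
t=38: vr[B=2048/141 G=3584/263] → run G
t=39: vr[B=2048/141] → run B
t=40: (idle)
t=41: (idle)
t=42: (idle)
t=43: (idle)
t=44: (idle)
t=45: (idle)

completion order = D, A, F, C, G, B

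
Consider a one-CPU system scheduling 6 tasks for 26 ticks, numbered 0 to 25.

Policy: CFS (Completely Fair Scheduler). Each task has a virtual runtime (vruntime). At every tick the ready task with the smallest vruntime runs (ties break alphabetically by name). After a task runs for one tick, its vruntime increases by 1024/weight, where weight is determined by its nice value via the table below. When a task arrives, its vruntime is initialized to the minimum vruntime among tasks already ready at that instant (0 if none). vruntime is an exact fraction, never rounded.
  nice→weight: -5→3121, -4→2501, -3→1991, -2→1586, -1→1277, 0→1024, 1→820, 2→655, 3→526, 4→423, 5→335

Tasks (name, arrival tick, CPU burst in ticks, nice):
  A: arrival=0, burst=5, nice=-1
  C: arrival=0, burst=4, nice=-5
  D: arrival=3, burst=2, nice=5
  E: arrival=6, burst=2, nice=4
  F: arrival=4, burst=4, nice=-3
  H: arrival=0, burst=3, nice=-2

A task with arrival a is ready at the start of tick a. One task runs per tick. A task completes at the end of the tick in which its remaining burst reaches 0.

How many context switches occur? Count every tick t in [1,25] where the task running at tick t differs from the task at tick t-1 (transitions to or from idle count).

t=0: vr[A=0 C=0 H=0] → run A
t=1: vr[A=1024/1277 C=0 H=0] → run C
t=2: vr[A=1024/1277 C=1024/3121 H=0] → run H
t=3: vr[A=1024/1277 C=1024/3121 D=1024/3121 H=512/793] → run C
t=4: vr[A=1024/1277 C=2048/3121 D=1024/3121 F=1024/3121 H=512/793] → run D
t=5: vr[A=1024/1277 C=2048/3121 D=3538944/1045535 F=1024/3121 H=512/793] → run F
t=6: vr[A=1024/1277 C=2048/3121 D=3538944/1045535 E=512/793 F=5234688/6213911 H=512/793] → run E
t=7: vr[A=1024/1277 C=2048/3121 D=3538944/1045535 E=1028608/335439 F=5234688/6213911 H=512/793] → run H
t=8: vr[A=1024/1277 C=2048/3121 D=3538944/1045535 E=1028608/335439 F=5234688/6213911 H=1024/793] → run C
t=9: vr[A=1024/1277 C=3072/3121 D=3538944/1045535 E=1028608/335439 F=5234688/6213911 H=1024/793] → run A
t=10: vr[A=2048/1277 C=3072/3121 D=3538944/1045535 E=1028608/335439 F=5234688/6213911 H=1024/793] → run F
t=11: vr[A=2048/1277 C=3072/3121 D=3538944/1045535 E=1028608/335439 F=8430592/6213911 H=1024/793] → run C
t=12: vr[A=2048/1277 D=3538944/1045535 E=1028608/335439 F=8430592/6213911 H=1024/793] → run H
t=13: vr[A=2048/1277 D=3538944/1045535 E=1028608/335439 F=8430592/6213911] → run F
t=14: vr[A=2048/1277 D=3538944/1045535 E=1028608/335439 F=11626496/6213911] → run A
t=15: vr[A=3072/1277 D=3538944/1045535 E=1028608/335439 F=11626496/6213911] → run F
t=16: vr[A=3072/1277 D=3538944/1045535 E=1028608/335439] → run A
t=17: vr[A=4096/1277 D=3538944/1045535 E=1028608/335439] → run E
t=18: vr[A=4096/1277 D=3538944/1045535] → run A
t=19: vr[D=3538944/1045535] → run D
t=20: (idle)
t=21: (idle)
t=22: (idle)
t=23: (idle)
t=24: (idle)
t=25: (idle)

context switches = 20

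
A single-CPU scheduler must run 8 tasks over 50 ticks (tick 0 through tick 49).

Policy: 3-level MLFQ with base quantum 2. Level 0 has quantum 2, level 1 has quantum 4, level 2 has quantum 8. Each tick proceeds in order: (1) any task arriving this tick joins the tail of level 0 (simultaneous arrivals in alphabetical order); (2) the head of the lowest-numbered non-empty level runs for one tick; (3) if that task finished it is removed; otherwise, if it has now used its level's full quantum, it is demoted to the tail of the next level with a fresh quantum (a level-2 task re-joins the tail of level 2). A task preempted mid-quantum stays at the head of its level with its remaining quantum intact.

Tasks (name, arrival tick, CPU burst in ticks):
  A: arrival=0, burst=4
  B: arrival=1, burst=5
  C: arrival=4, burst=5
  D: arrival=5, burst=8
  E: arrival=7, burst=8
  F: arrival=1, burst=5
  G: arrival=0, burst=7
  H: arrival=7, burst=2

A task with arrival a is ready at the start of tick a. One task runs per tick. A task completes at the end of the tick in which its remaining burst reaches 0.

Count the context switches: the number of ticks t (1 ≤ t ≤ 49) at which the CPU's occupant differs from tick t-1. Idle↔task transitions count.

context switches = 18

t=0: L0/L1/L2 = AG/-/- → run A
t=1: L0/L1/L2 = AGBF/-/- → run A
t=2: L0/L1/L2 = GBF/A/- → run G
t=3: L0/L1/L2 = GBF/A/- → run G
t=4: L0/L1/L2 = BFC/AG/- → run B
t=5: L0/L1/L2 = BFCD/AG/- → run B
t=6: L0/L1/L2 = FCD/AGB/- → run F
t=7: L0/L1/L2 = FCDEH/AGB/- → run F
t=8: L0/L1/L2 = CDEH/AGBF/- → run C
t=9: L0/L1/L2 = CDEH/AGBF/- → run C
t=10: L0/L1/L2 = DEH/AGBFC/- → run D
t=11: L0/L1/L2 = DEH/AGBFC/- → run D
t=12: L0/L1/L2 = EH/AGBFCD/- → run E
t=13: L0/L1/L2 = EH/AGBFCD/- → run E
t=14: L0/L1/L2 = H/AGBFCDE/- → run H
t=15: L0/L1/L2 = H/AGBFCDE/- → run H
t=16: L0/L1/L2 = -/AGBFCDE/- → run A
t=17: L0/L1/L2 = -/AGBFCDE/- → run A
t=18: L0/L1/L2 = -/GBFCDE/- → run G
t=19: L0/L1/L2 = -/GBFCDE/- → run G
t=20: L0/L1/L2 = -/GBFCDE/- → run G
t=21: L0/L1/L2 = -/GBFCDE/- → run G
t=22: L0/L1/L2 = -/BFCDE/G → run B
t=23: L0/L1/L2 = -/BFCDE/G → run B
t=24: L0/L1/L2 = -/BFCDE/G → run B
t=25: L0/L1/L2 = -/FCDE/G → run F
t=26: L0/L1/L2 = -/FCDE/G → run F
t=27: L0/L1/L2 = -/FCDE/G → run F
t=28: L0/L1/L2 = -/CDE/G → run C
t=29: L0/L1/L2 = -/CDE/G → run C
t=30: L0/L1/L2 = -/CDE/G → run C
t=31: L0/L1/L2 = -/DE/G → run D
t=32: L0/L1/L2 = -/DE/G → run D
t=33: L0/L1/L2 = -/DE/G → run D
t=34: L0/L1/L2 = -/DE/G → run D
t=35: L0/L1/L2 = -/E/GD → run E
t=36: L0/L1/L2 = -/E/GD → run E
t=37: L0/L1/L2 = -/E/GD → run E
t=38: L0/L1/L2 = -/E/GD → run E
t=39: L0/L1/L2 = -/-/GDE → run G
t=40: L0/L1/L2 = -/-/DE → run D
t=41: L0/L1/L2 = -/-/DE → run D
t=42: L0/L1/L2 = -/-/E → run E
t=43: L0/L1/L2 = -/-/E → run E
t=44: (idle)
t=45: (idle)
t=46: (idle)
t=47: (idle)
t=48: (idle)
t=49: (idle)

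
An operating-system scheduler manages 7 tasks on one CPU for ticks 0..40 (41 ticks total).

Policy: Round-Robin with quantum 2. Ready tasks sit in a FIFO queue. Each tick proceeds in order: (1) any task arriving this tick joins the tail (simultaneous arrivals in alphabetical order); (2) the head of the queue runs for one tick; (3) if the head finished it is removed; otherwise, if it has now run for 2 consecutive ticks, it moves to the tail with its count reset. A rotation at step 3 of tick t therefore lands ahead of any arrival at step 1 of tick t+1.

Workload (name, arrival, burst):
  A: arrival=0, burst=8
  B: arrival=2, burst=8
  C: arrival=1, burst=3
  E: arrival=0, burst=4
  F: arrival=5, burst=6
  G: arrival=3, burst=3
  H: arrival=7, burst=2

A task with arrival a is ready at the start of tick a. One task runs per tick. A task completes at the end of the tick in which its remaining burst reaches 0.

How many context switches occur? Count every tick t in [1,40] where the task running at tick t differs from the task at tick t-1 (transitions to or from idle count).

context switches = 18

t=0: queue=[A,E] q_used=0 → run A
t=1: queue=[A,E,C] q_used=1 → run A
t=2: queue=[E,C,A,B] q_used=0 → run E
t=3: queue=[E,C,A,B,G] q_used=1 → run E
t=4: queue=[C,A,B,G,E] q_used=0 → run C
t=5: queue=[C,A,B,G,E,F] q_used=1 → run C
t=6: queue=[A,B,G,E,F,C] q_used=0 → run A
t=7: queue=[A,B,G,E,F,C,H] q_used=1 → run A
t=8: queue=[B,G,E,F,C,H,A] q_used=0 → run B
t=9: queue=[B,G,E,F,C,H,A] q_used=1 → run B
t=10: queue=[G,E,F,C,H,A,B] q_used=0 → run G
t=11: queue=[G,E,F,C,H,A,B] q_used=1 → run G
t=12: queue=[E,F,C,H,A,B,G] q_used=0 → run E
t=13: queue=[E,F,C,H,A,B,G] q_used=1 → run E
t=14: queue=[F,C,H,A,B,G] q_used=0 → run F
t=15: queue=[F,C,H,A,B,G] q_used=1 → run F
t=16: queue=[C,H,A,B,G,F] q_used=0 → run C
t=17: queue=[H,A,B,G,F] q_used=0 → run H
t=18: queue=[H,A,B,G,F] q_used=1 → run H
t=19: queue=[A,B,G,F] q_used=0 → run A
t=20: queue=[A,B,G,F] q_used=1 → run A
t=21: queue=[B,G,F,A] q_used=0 → run B
t=22: queue=[B,G,F,A] q_used=1 → run B
t=23: queue=[G,F,A,B] q_used=0 → run G
t=24: queue=[F,A,B] q_used=0 → run F
t=25: queue=[F,A,B] q_used=1 → run F
t=26: queue=[A,B,F] q_used=0 → run A
t=27: queue=[A,B,F] q_used=1 → run A
t=28: queue=[B,F] q_used=0 → run B
t=29: queue=[B,F] q_used=1 → run B
t=30: queue=[F,B] q_used=0 → run F
t=31: queue=[F,B] q_used=1 → run F
t=32: queue=[B] q_used=0 → run B
t=33: queue=[B] q_used=1 → run B
t=34: (idle)
t=35: (idle)
t=36: (idle)
t=37: (idle)
t=38: (idle)
t=39: (idle)
t=40: (idle)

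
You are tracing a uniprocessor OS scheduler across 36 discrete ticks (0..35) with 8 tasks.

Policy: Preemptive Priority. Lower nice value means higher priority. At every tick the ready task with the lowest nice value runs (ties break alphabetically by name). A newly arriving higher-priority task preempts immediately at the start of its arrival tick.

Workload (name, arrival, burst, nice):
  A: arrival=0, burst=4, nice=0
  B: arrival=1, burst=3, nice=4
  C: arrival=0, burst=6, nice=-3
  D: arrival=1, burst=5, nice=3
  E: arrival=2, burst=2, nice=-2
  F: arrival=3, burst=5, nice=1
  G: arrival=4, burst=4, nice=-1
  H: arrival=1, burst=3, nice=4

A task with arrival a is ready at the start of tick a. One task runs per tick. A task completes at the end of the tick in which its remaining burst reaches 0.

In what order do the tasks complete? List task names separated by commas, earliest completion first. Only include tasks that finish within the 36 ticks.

t=0: ready={A,C} → run C
t=1: ready={A,B,C,D,H} → run C
t=2: ready={A,B,C,D,E,H} → run C
t=3: ready={A,B,C,D,E,F,H} → run C
t=4: ready={A,B,C,D,E,F,G,H} → run C
t=5: ready={A,B,C,D,E,F,G,H} → run C
t=6: ready={A,B,D,E,F,G,H} → run E
t=7: ready={A,B,D,E,F,G,H} → run E
t=8: ready={A,B,D,F,G,H} → run G
t=9: ready={A,B,D,F,G,H} → run G
t=10: ready={A,B,D,F,G,H} → run G
t=11: ready={A,B,D,F,G,H} → run G
t=12: ready={A,B,D,F,H} → run A
t=13: ready={A,B,D,F,H} → run A
t=14: ready={A,B,D,F,H} → run A
t=15: ready={A,B,D,F,H} → run A
t=16: ready={B,D,F,H} → run F
t=17: ready={B,D,F,H} → run F
t=18: ready={B,D,F,H} → run F
t=19: ready={B,D,F,H} → run F
t=20: ready={B,D,F,H} → run F
t=21: ready={B,D,H} → run D
t=22: ready={B,D,H} → run D
t=23: ready={B,D,H} → run D
t=24: ready={B,D,H} → run D
t=25: ready={B,D,H} → run D
t=26: ready={B,H} → run B
t=27: ready={B,H} → run B
t=28: ready={B,H} → run B
t=29: ready={H} → run H
t=30: ready={H} → run H
t=31: ready={H} → run H
t=32: (idle)
t=33: (idle)
t=34: (idle)
t=35: (idle)

completion order = C, E, G, A, F, D, B, H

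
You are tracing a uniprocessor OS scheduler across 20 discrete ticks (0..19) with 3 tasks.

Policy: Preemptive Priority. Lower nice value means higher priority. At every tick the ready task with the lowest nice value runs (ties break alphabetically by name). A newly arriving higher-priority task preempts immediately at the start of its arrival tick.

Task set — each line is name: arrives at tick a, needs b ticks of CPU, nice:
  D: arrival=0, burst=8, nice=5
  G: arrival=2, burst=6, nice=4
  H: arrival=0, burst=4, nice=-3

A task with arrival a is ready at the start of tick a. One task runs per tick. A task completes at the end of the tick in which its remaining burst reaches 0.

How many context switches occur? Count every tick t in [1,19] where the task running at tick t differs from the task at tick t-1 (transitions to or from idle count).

context switches = 3

t=0: ready={D,H} → run H
t=1: ready={D,H} → run H
t=2: ready={D,G,H} → run H
t=3: ready={D,G,H} → run H
t=4: ready={D,G} → run G
t=5: ready={D,G} → run G
t=6: ready={D,G} → run G
t=7: ready={D,G} → run G
t=8: ready={D,G} → run G
t=9: ready={D,G} → run G
t=10: ready={D} → run D
t=11: ready={D} → run D
t=12: ready={D} → run D
t=13: ready={D} → run D
t=14: ready={D} → run D
t=15: ready={D} → run D
t=16: ready={D} → run D
t=17: ready={D} → run D
t=18: (idle)
t=19: (idle)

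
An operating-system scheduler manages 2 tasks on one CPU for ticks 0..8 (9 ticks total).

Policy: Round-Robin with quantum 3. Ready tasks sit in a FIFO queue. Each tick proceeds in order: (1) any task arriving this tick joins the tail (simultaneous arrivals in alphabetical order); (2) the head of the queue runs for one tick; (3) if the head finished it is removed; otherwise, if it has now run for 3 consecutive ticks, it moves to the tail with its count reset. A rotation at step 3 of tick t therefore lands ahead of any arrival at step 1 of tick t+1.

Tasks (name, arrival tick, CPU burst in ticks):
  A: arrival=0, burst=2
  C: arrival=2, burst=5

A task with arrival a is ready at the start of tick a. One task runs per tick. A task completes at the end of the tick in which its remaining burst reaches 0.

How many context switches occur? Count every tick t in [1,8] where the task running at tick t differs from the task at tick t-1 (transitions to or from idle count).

context switches = 2

t=0: queue=[A] q_used=0 → run A
t=1: queue=[A] q_used=1 → run A
t=2: queue=[C] q_used=0 → run C
t=3: queue=[C] q_used=1 → run C
t=4: queue=[C] q_used=2 → run C
t=5: queue=[C] q_used=0 → run C
t=6: queue=[C] q_used=1 → run C
t=7: (idle)
t=8: (idle)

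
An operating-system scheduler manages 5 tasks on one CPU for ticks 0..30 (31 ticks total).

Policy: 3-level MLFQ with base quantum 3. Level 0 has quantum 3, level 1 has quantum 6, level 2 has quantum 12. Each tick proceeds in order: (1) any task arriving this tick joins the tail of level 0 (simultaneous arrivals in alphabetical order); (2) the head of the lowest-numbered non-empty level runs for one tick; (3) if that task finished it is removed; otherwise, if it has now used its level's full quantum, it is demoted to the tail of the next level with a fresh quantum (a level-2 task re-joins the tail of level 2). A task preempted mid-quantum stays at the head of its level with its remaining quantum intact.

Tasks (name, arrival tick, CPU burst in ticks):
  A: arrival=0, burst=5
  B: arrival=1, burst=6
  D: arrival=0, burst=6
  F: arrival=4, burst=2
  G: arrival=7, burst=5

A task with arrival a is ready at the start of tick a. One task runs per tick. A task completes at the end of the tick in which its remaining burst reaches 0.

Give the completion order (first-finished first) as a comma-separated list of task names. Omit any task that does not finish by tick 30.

t=0: L0/L1/L2 = AD/-/- → run A
t=1: L0/L1/L2 = ADB/-/- → run A
t=2: L0/L1/L2 = ADB/-/- → run A
t=3: L0/L1/L2 = DB/A/- → run D
t=4: L0/L1/L2 = DBF/A/- → run D
t=5: L0/L1/L2 = DBF/A/- → run D
t=6: L0/L1/L2 = BF/AD/- → run B
t=7: L0/L1/L2 = BFG/AD/- → run B
t=8: L0/L1/L2 = BFG/AD/- → run B
t=9: L0/L1/L2 = FG/ADB/- → run F
t=10: L0/L1/L2 = FG/ADB/- → run F
t=11: L0/L1/L2 = G/ADB/- → run G
t=12: L0/L1/L2 = G/ADB/- → run G
t=13: L0/L1/L2 = G/ADB/- → run G
t=14: L0/L1/L2 = -/ADBG/- → run A
t=15: L0/L1/L2 = -/ADBG/- → run A
t=16: L0/L1/L2 = -/DBG/- → run D
t=17: L0/L1/L2 = -/DBG/- → run D
t=18: L0/L1/L2 = -/DBG/- → run D
t=19: L0/L1/L2 = -/BG/- → run B
t=20: L0/L1/L2 = -/BG/- → run B
t=21: L0/L1/L2 = -/BG/- → run B
t=22: L0/L1/L2 = -/G/- → run G
t=23: L0/L1/L2 = -/G/- → run G
t=24: (idle)
t=25: (idle)
t=26: (idle)
t=27: (idle)
t=28: (idle)
t=29: (idle)
t=30: (idle)

completion order = F, A, D, B, G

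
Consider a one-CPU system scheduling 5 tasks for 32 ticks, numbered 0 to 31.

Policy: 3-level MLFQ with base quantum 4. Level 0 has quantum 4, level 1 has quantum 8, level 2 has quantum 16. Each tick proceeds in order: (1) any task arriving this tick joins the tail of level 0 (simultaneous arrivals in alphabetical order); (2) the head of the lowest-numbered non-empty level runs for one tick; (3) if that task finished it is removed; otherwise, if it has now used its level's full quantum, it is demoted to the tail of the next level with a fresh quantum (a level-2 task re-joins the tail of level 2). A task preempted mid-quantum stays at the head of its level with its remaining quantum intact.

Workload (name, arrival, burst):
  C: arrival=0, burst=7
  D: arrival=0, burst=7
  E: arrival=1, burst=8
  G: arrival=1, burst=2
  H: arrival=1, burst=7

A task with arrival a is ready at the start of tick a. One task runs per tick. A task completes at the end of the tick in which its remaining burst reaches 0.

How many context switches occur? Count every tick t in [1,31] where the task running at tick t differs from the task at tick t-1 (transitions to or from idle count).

context switches = 9

t=0: L0/L1/L2 = CD/-/- → run C
t=1: L0/L1/L2 = CDEGH/-/- → run C
t=2: L0/L1/L2 = CDEGH/-/- → run C
t=3: L0/L1/L2 = CDEGH/-/- → run C
t=4: L0/L1/L2 = DEGH/C/- → run D
t=5: L0/L1/L2 = DEGH/C/- → run D
t=6: L0/L1/L2 = DEGH/C/- → run D
t=7: L0/L1/L2 = DEGH/C/- → run D
t=8: L0/L1/L2 = EGH/CD/- → run E
t=9: L0/L1/L2 = EGH/CD/- → run E
t=10: L0/L1/L2 = EGH/CD/- → run E
t=11: L0/L1/L2 = EGH/CD/- → run E
t=12: L0/L1/L2 = GH/CDE/- → run G
t=13: L0/L1/L2 = GH/CDE/- → run G
t=14: L0/L1/L2 = H/CDE/- → run H
t=15: L0/L1/L2 = H/CDE/- → run H
t=16: L0/L1/L2 = H/CDE/- → run H
t=17: L0/L1/L2 = H/CDE/- → run H
t=18: L0/L1/L2 = -/CDEH/- → run C
t=19: L0/L1/L2 = -/CDEH/- → run C
t=20: L0/L1/L2 = -/CDEH/- → run C
t=21: L0/L1/L2 = -/DEH/- → run D
t=22: L0/L1/L2 = -/DEH/- → run D
t=23: L0/L1/L2 = -/DEH/- → run D
t=24: L0/L1/L2 = -/EH/- → run E
t=25: L0/L1/L2 = -/EH/- → run E
t=26: L0/L1/L2 = -/EH/- → run E
t=27: L0/L1/L2 = -/EH/- → run E
t=28: L0/L1/L2 = -/H/- → run H
t=29: L0/L1/L2 = -/H/- → run H
t=30: L0/L1/L2 = -/H/- → run H
t=31: (idle)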